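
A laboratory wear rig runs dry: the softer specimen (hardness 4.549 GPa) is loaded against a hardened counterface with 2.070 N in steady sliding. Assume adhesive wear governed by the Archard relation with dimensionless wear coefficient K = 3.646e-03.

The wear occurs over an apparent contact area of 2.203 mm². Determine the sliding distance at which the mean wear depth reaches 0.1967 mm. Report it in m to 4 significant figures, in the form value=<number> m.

The algebra carries exact precision. Intermediates are displayed rounded — rounded once at the end, at four significant figures.
Hardness H = 4.549 GPa = 4.549e+09 Pa.
Contact area A = 2.203 mm² = 2.203e-06 m².
Depth limit h_lim = 0.1967 mm = 1.967e-04 m.
SI base units throughout: W = 2.070 N, H = 4.549e+09 Pa, K = 3.646e-03.
Wearable volume V_lim = h_lim·A = 1.967e-04 · 2.203e-06 = 4.333e-10 m³.
Life L = V_lim·H/(K·W) = 4.333e-10 · 4.549e+09 / (3.646e-03 · 2.070) = 261.2 m.

value=261.2 m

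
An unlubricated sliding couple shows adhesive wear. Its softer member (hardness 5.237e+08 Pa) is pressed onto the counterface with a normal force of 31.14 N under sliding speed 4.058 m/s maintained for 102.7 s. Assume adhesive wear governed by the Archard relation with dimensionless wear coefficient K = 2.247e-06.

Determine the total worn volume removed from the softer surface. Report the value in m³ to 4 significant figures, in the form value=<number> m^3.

Every step holds full float precision. The intermediates are shown rounded — one final rounding, at four significant figures.
Sliding distance L = v·t = 4.058 m/s × 102.7 s = 416.8 m.
In SI base units, W = 31.14 N, H = 5.237e+08 Pa, K = 2.247e-06.
By Archard's law, V = K·W·L/H = 2.247e-06 · 31.14 · 416.8 / 5.237e+08 = 5.568e-11 m³.

value=5.568e-11 m^3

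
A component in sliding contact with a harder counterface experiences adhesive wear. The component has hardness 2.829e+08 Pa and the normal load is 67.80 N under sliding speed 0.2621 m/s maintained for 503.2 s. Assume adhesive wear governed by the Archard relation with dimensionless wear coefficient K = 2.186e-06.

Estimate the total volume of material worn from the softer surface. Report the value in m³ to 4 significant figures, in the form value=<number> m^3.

value=6.910e-11 m^3

Every step carries full float precision — the intermediates are displayed rounded; a single final rounding: four significant digits.
Convert: Distance covered L = v·t = 0.2621 m/s × 503.2 s = 131.9 m.
SI base units throughout: W = 67.80 N, H = 2.829e+08 Pa, K = 2.186e-06.
Archard relation: V = K·W·L/H = 2.186e-06 · 67.80 · 131.9 / 2.829e+08 = 6.910e-11 m³.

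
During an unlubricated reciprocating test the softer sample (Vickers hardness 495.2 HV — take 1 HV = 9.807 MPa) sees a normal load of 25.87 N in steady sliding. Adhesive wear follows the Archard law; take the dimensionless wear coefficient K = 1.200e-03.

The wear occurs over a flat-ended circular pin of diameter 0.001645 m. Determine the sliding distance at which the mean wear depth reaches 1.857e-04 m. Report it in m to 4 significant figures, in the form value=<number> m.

value=61.74 m

Intermediates appear rounded, and all working math maintains full float precision; one final rounding, at four significant digits.
Hardness H = 495.2 HV × 9.807 MPa/HV = 4856 MPa = 4.856e+09 Pa.
Contact area A = π·d²/4 = π·(0.001645 m)²/4 = 2.125e-06 m².
In SI base units, W = 25.87 N, H = 4.856e+09 Pa, K = 1.200e-03.
At the depth limit, V_lim = h_lim·A = 1.857e-04 · 2.125e-06 = 3.947e-10 m³.
Thus life L = V_lim·H/(K·W) = 3.947e-10 · 4.856e+09 / (1.200e-03 · 25.87) = 61.74 m.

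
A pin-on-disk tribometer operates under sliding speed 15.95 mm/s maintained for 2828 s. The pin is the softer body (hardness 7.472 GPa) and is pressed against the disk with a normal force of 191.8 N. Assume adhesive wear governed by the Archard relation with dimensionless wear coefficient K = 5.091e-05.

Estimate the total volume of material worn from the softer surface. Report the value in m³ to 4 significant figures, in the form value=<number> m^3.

All working math keeps full float precision. Intermediate values appear rounded, and a single final rounding: four significant figures.
Sliding speed v = 15.95 mm/s = 0.01595 m/s. Distance covered L = v·t = 0.01595 m/s × 2828 s = 45.11 m.
Hardness H = 7.472 GPa = 7.472e+09 Pa.
Collected in SI base units: W = 191.8 N, H = 7.472e+09 Pa, K = 5.091e-05.
Wear volume V = K·W·L/H = 5.091e-05 · 191.8 · 45.11 / 7.472e+09 = 5.895e-11 m³.

value=5.895e-11 m^3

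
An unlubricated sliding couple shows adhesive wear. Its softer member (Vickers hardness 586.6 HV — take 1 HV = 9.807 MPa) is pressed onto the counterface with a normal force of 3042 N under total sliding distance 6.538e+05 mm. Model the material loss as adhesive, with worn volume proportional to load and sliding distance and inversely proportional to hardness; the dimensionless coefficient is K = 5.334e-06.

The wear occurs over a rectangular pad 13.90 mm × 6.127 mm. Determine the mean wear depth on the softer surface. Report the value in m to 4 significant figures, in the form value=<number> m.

All working math runs at full float precision — intermediate values appear rounded. Rounded just once to four significant digits.
Path length L = 6.538e+05 mm = 653.8 m.
Hardness H = 586.6 HV × 9.807 MPa/HV = 5753 MPa = 5.753e+09 Pa.
Pad sides 13.90 mm × 6.127 mm = 0.01390 m × 0.006127 m. Contact area A = 0.01390 m × 0.006127 m = 8.517e-05 m².
Working in SI base units: W = 3042 N, H = 5.753e+09 Pa, K = 5.334e-06.
Archard volume V = K·W·L/H = 5.334e-06 · 3042 · 653.8 / 5.753e+09 = 1.844e-09 m³.
Average depth h = V/A = 1.844e-09 / 8.517e-05 = 2.165e-05 m.

value=2.165e-05 m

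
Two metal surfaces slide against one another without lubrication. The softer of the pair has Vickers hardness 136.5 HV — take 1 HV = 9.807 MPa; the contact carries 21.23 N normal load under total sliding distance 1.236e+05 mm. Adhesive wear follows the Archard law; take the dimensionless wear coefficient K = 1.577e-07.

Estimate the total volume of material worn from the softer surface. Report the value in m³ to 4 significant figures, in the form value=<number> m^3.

value=3.091e-13 m^3

Shown intermediates are rounded; all working math carries full precision — one final rounding: four significant digits.
Convert: Sliding distance L = 1.236e+05 mm = 123.6 m.
Convert: Hardness H = 136.5 HV × 9.807 MPa/HV = 1339 MPa = 1.339e+09 Pa.
In SI base units, W = 21.23 N, H = 1.339e+09 Pa, K = 1.577e-07.
By Archard's law, V = K·W·L/H = 1.577e-07 · 21.23 · 123.6 / 1.339e+09 = 3.091e-13 m³.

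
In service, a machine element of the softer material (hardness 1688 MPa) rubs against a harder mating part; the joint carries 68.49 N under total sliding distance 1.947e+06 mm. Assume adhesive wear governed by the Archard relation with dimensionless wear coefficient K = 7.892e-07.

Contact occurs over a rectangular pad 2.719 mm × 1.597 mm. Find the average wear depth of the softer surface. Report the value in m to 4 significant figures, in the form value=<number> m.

value=1.436e-05 m

Every step runs at exact precision. The intermediates appear rounded, and one last rounding: 4 significant digits.
Convert: Distance L = 1.947e+06 mm = 1947 m.
Convert: Hardness H = 1688 MPa = 1.688e+09 Pa.
Convert: Pad sides 2.719 mm × 1.597 mm = 0.002719 m × 0.001597 m. Contact area A = 0.002719 m × 0.001597 m = 4.342e-06 m².
Restated in SI base units: W = 68.49 N, H = 1.688e+09 Pa, K = 7.892e-07.
Wear volume V = K·W·L/H = 7.892e-07 · 68.49 · 1947 / 1.688e+09 = 6.235e-11 m³.
Mean wear depth h = V/A = 6.235e-11 / 4.342e-06 = 1.436e-05 m.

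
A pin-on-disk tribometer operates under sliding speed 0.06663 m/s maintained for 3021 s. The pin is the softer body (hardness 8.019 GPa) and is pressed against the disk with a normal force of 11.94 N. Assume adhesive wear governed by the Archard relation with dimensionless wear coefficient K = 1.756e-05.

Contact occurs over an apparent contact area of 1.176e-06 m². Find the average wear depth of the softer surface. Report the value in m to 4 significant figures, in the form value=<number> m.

value=4.475e-06 m

Displayed values are rounded — all arithmetic holds full precision. Rounded just once, at 4 significant digits.
Path length L = v·t = 0.06663 m/s × 3021 s = 201.3 m.
Hardness H = 8.019 GPa = 8.019e+09 Pa.
Working in SI base units: W = 11.94 N, H = 8.019e+09 Pa, K = 1.756e-05.
The Archard volume V = K·W·L/H = 1.756e-05 · 11.94 · 201.3 / 8.019e+09 = 5.263e-12 m³.
Depth h = V/A = 5.263e-12 / 1.176e-06 = 4.475e-06 m.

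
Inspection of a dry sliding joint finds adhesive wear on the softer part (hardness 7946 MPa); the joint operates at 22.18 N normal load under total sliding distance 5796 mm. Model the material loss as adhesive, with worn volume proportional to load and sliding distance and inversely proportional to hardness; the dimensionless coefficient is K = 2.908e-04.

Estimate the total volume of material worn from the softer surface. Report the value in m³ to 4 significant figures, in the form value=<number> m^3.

Quoted intermediates are rounded; all working math runs at full precision; one final rounding to four significant digits.
Distance covered L = 5796 mm = 5.796 m.
Hardness H = 7946 MPa = 7.946e+09 Pa.
Expressed in SI base units: W = 22.18 N, H = 7.946e+09 Pa, K = 2.908e-04.
By Archard's law, V = K·W·L/H = 2.908e-04 · 22.18 · 5.796 / 7.946e+09 = 4.705e-12 m³.

value=4.705e-12 m^3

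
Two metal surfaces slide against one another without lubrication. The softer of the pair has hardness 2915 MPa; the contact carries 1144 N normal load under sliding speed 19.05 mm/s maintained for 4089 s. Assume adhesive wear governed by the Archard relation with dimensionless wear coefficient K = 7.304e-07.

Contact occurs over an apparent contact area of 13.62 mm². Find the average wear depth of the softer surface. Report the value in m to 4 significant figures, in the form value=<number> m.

All arithmetic holds full float precision, and intermediates are printed rounded, and a lone final rounding: four significant figures.
Convert: Sliding speed v = 19.05 mm/s = 0.01905 m/s. Path length L = v·t = 0.01905 m/s × 4089 s = 77.90 m.
Convert: Hardness H = 2915 MPa = 2.915e+09 Pa.
Convert: Contact area A = 13.62 mm² = 1.362e-05 m².
As SI base values: W = 1144 N, H = 2.915e+09 Pa, K = 7.304e-07.
Apply Archard: V = K·W·L/H = 7.304e-07 · 1144 · 77.90 / 2.915e+09 = 2.233e-11 m³.
Mean wear depth h = V/A = 2.233e-11 / 1.362e-05 = 1.639e-06 m.

value=1.639e-06 m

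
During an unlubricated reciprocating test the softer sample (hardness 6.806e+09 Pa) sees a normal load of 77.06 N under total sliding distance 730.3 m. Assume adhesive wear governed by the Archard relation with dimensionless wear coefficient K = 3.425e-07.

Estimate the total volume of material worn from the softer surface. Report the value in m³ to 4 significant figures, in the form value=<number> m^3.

value=2.832e-12 m^3

Every step holds full float precision — intermediates are displayed rounded. Rounded just once: four significant digits.
In SI base units: W = 77.06 N, H = 6.806e+09 Pa, K = 3.425e-07.
Worn volume V = K·W·L/H = 3.425e-07 · 77.06 · 730.3 / 6.806e+09 = 2.832e-12 m³.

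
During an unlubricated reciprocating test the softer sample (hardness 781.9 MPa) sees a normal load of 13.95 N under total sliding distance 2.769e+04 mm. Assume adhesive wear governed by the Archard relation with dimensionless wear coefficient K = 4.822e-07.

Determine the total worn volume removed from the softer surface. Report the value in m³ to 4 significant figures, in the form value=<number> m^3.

All arithmetic holds full float precision, and intermediate values are printed rounded — a single final rounding to 4 significant digits.
Path length L = 2.769e+04 mm = 27.69 m.
Hardness H = 781.9 MPa = 7.819e+08 Pa.
As SI base values: W = 13.95 N, H = 7.819e+08 Pa, K = 4.822e-07.
By Archard's law, V = K·W·L/H = 4.822e-07 · 13.95 · 27.69 / 7.819e+08 = 2.382e-13 m³.

value=2.382e-13 m^3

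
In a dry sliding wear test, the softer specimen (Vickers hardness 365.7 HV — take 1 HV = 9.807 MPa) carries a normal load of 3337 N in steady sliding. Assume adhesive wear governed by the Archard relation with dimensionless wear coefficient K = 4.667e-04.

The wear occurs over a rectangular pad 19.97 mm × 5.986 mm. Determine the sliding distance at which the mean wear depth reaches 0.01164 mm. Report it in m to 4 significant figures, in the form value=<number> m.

value=3.204 m

The intermediates are displayed rounded, and all working math holds full precision; rounded just once: four significant figures.
Convert: Hardness H = 365.7 HV × 9.807 MPa/HV = 3586 MPa = 3.586e+09 Pa.
Convert: Pad sides 19.97 mm × 5.986 mm = 0.01997 m × 0.005986 m. Contact area A = 0.01997 m × 0.005986 m = 1.195e-04 m².
Convert: Depth limit h_lim = 0.01164 mm = 1.164e-05 m.
SI base units throughout: W = 3337 N, H = 3.586e+09 Pa, K = 4.667e-04.
At the depth limit, V_lim = h_lim·A = 1.164e-05 · 1.195e-04 = 1.391e-09 m³.
Inverting, life L = V_lim·H/(K·W) = 1.391e-09 · 3.586e+09 / (4.667e-04 · 3337) = 3.204 m.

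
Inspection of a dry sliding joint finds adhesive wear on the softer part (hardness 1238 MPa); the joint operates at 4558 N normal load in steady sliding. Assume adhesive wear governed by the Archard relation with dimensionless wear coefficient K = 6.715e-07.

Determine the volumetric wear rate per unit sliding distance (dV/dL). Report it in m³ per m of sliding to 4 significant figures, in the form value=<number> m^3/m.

value=2.472e-12 m^3/m

Intermediates appear rounded, and the computation carries full precision, and a single final rounding: four significant digits.
Convert: Hardness H = 1238 MPa = 1.238e+09 Pa.
As SI base values: W = 4558 N, H = 1.238e+09 Pa, K = 6.715e-07.
Wear rate dV/dL = K·W/H: 6.715e-07 · 4558 / 1.238e+09 = 2.472e-12 m³/m.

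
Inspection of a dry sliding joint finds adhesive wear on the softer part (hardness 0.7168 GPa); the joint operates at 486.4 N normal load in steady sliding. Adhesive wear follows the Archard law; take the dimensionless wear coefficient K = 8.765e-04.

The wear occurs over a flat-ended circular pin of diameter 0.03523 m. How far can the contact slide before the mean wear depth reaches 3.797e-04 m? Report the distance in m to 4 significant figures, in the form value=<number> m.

value=622.3 m

Intermediates are printed rounded. All arithmetic runs at full precision; rounded just once: 4 significant digits.
Hardness H = 0.7168 GPa = 7.168e+08 Pa.
Contact area A = π·d²/4 = π·(0.03523 m)²/4 = 9.748e-04 m².
Restated in SI base units: W = 486.4 N, H = 7.168e+08 Pa, K = 8.765e-04.
Limit volume V_lim = h_lim·A = 3.797e-04 · 9.748e-04 = 3.701e-07 m³.
So the life L = V_lim·H/(K·W) = 3.701e-07 · 7.168e+08 / (8.765e-04 · 486.4) = 622.3 m.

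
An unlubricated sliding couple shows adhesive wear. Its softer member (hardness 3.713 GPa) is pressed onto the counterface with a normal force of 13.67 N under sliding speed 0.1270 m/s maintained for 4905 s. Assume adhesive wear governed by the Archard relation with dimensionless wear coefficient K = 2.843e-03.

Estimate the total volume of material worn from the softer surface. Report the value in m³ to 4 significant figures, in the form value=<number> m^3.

value=6.520e-09 m^3

Every step carries full precision, and intermediates appear rounded — a lone final rounding: 4 significant figures.
Convert: Path length L = v·t = 0.1270 m/s × 4905 s = 622.9 m.
Convert: Hardness H = 3.713 GPa = 3.713e+09 Pa.
Expressed in SI base units: W = 13.67 N, H = 3.713e+09 Pa, K = 2.843e-03.
Archard relation: V = K·W·L/H = 2.843e-03 · 13.67 · 622.9 / 3.713e+09 = 6.520e-09 m³.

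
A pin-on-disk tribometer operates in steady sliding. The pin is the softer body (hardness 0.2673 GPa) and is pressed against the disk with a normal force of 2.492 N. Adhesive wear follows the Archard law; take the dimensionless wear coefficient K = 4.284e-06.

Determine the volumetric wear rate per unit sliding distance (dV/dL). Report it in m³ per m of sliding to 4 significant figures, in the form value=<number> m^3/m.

value=3.994e-14 m^3/m

Intermediates appear rounded, and the computation runs at full precision. Rounded once at the end, at four significant figures.
Convert: Hardness H = 0.2673 GPa = 2.673e+08 Pa.
Working in SI base units: W = 2.492 N, H = 2.673e+08 Pa, K = 4.284e-06.
The wear rate dV/dL = K·W/H (independent of L): 4.284e-06 · 2.492 / 2.673e+08 = 3.994e-14 m³/m.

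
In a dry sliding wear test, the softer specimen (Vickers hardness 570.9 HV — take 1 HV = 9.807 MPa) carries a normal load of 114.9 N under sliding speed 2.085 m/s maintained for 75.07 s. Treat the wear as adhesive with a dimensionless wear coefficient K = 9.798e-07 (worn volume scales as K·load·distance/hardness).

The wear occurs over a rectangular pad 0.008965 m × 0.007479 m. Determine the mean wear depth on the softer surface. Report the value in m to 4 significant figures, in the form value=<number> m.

value=4.694e-08 m

All arithmetic keeps full float precision — intermediates are shown rounded — a single final rounding to four significant digits.
Convert: Distance L = v·t = 2.085 m/s × 75.07 s = 156.5 m.
Convert: Hardness H = 570.9 HV × 9.807 MPa/HV = 5599 MPa = 5.599e+09 Pa.
Convert: Contact area A = 0.008965 m × 0.007479 m = 6.705e-05 m².
In SI base units, W = 114.9 N, H = 5.599e+09 Pa, K = 9.798e-07.
By Archard's law, V = K·W·L/H = 9.798e-07 · 114.9 · 156.5 / 5.599e+09 = 3.147e-12 m³.
Mean depth h = V/A = 3.147e-12 / 6.705e-05 = 4.694e-08 m.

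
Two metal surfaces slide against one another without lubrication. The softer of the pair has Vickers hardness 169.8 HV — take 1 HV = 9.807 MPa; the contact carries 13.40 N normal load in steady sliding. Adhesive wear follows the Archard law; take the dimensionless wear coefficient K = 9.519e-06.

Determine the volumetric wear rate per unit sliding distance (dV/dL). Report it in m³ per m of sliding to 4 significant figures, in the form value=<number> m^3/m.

Intermediates are printed rounded, and all arithmetic keeps full float precision — one final rounding: four significant digits.
Hardness H = 169.8 HV × 9.807 MPa/HV = 1665 MPa = 1.665e+09 Pa.
In SI base units: W = 13.40 N, H = 1.665e+09 Pa, K = 9.519e-06.
Volumetric rate dV/dL = K·W/H: 9.519e-06 · 13.40 / 1.665e+09 = 7.660e-14 m³/m.

value=7.660e-14 m^3/m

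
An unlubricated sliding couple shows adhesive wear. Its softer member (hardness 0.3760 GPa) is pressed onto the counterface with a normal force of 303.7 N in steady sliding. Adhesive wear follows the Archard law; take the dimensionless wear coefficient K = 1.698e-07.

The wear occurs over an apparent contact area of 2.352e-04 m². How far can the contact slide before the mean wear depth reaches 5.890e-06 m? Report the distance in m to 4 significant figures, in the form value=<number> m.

Shown intermediates are rounded, and every step maintains full precision. Rounded once at the end, at 4 significant figures.
Hardness H = 0.3760 GPa = 3.760e+08 Pa.
Expressed in SI base units: W = 303.7 N, H = 3.760e+08 Pa, K = 1.698e-07.
Volume at the limit: V_lim = h_lim·A = 5.890e-06 · 2.352e-04 = 1.385e-09 m³.
Life L = V_lim·H/(K·W) = 1.385e-09 · 3.760e+08 / (1.698e-07 · 303.7) = 1.010e+04 m.

value=1.010e+04 m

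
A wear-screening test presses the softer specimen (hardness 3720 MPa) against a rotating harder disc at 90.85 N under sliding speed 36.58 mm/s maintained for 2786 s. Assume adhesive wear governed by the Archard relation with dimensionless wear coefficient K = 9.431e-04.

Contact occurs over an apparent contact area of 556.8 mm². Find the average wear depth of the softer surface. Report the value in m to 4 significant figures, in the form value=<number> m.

The intermediates are printed rounded, and all working math runs at exact precision. Rounded once at the end: four significant digits.
Sliding speed v = 36.58 mm/s = 0.03658 m/s. The distance L = v·t = 0.03658 m/s × 2786 s = 101.9 m.
Hardness H = 3720 MPa = 3.720e+09 Pa.
Contact area A = 556.8 mm² = 5.568e-04 m².
In SI base units, W = 90.85 N, H = 3.720e+09 Pa, K = 9.431e-04.
Apply Archard: V = K·W·L/H = 9.431e-04 · 90.85 · 101.9 / 3.720e+09 = 2.347e-09 m³.
Depth of wear h = V/A = 2.347e-09 / 5.568e-04 = 4.216e-06 m.

value=4.216e-06 m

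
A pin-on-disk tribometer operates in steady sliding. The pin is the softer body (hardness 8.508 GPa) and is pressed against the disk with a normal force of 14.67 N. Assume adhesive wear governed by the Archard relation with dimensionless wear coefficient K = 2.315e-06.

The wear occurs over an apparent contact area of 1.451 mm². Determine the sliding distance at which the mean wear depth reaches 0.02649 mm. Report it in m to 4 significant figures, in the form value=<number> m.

The computation maintains exact precision; displayed values are rounded, and rounded once at the end to four significant figures.
Hardness H = 8.508 GPa = 8.508e+09 Pa.
Contact area A = 1.451 mm² = 1.451e-06 m².
Depth limit h_lim = 0.02649 mm = 2.649e-05 m.
In SI base units: W = 14.67 N, H = 8.508e+09 Pa, K = 2.315e-06.
At the depth limit, V_lim = h_lim·A = 2.649e-05 · 1.451e-06 = 3.844e-11 m³.
Thus life L = V_lim·H/(K·W) = 3.844e-11 · 8.508e+09 / (2.315e-06 · 14.67) = 9629 m.

value=9629 m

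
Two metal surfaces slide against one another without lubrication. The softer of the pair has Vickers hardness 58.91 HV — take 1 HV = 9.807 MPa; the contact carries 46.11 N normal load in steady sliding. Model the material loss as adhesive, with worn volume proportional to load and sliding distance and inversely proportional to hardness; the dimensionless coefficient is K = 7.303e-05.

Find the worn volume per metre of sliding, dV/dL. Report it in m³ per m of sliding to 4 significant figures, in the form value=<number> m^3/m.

value=5.829e-12 m^3/m

All working math maintains exact precision — displayed values are rounded; one final rounding, at 4 significant digits.
Convert: Hardness H = 58.91 HV × 9.807 MPa/HV = 577.7 MPa = 5.777e+08 Pa.
Restated in SI base units: W = 46.11 N, H = 5.777e+08 Pa, K = 7.303e-05.
Sliding wear rate dV/dL = K·W/H, so: 7.303e-05 · 46.11 / 5.777e+08 = 5.829e-12 m³/m.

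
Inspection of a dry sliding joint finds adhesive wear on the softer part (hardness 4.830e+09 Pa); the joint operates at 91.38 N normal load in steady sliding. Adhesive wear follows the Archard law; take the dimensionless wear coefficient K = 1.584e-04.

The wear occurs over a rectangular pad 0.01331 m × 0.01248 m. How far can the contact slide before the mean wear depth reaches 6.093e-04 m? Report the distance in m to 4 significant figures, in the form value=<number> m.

The algebra maintains exact precision. Shown intermediates are rounded, and a lone final rounding to four significant digits.
Convert: Contact area A = 0.01331 m × 0.01248 m = 1.661e-04 m².
SI base units throughout: W = 91.38 N, H = 4.830e+09 Pa, K = 1.584e-04.
Allowed volume V_lim = h_lim·A = 6.093e-04 · 1.661e-04 = 1.012e-07 m³.
Thus life L = V_lim·H/(K·W) = 1.012e-07 · 4.830e+09 / (1.584e-04 · 91.38) = 3.377e+04 m.

value=3.377e+04 m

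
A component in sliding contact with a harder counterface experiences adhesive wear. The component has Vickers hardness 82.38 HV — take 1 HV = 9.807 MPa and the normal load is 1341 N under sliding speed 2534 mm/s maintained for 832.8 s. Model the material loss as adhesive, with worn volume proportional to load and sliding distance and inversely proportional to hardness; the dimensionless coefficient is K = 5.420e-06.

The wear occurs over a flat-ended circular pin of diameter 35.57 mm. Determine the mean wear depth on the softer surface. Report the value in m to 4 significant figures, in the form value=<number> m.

The intermediates are printed rounded. Every step maintains exact precision. Rounded just once to 4 significant digits.
Sliding speed v = 2534 mm/s = 2.534 m/s. Distance covered L = v·t = 2.534 m/s × 832.8 s = 2110 m.
Hardness H = 82.38 HV × 9.807 MPa/HV = 807.9 MPa = 8.079e+08 Pa.
Pin diameter d = 35.57 mm = 0.03557 m. Contact area A = π·d²/4 = π·(0.03557 m)²/4 = 9.937e-04 m².
In SI base units: W = 1341 N, H = 8.079e+08 Pa, K = 5.420e-06.
By Archard's law, V = K·W·L/H = 5.420e-06 · 1341 · 2110 / 8.079e+08 = 1.899e-08 m³.
Average depth h = V/A = 1.899e-08 / 9.937e-04 = 1.911e-05 m.

value=1.911e-05 m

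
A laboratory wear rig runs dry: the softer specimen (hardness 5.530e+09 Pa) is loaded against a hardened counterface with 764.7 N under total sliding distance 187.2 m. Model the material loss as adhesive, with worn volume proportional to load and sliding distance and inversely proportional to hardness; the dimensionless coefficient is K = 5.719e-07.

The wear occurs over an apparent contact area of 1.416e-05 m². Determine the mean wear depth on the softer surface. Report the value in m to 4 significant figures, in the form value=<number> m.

value=1.046e-06 m

Intermediate values are printed rounded. Each operation carries exact precision, and a single final rounding to 4 significant figures.
Restated in SI base units: W = 764.7 N, H = 5.530e+09 Pa, K = 5.719e-07.
By Archard's law, V = K·W·L/H = 5.719e-07 · 764.7 · 187.2 / 5.530e+09 = 1.480e-11 m³.
Depth of wear h = V/A = 1.480e-11 / 1.416e-05 = 1.046e-06 m.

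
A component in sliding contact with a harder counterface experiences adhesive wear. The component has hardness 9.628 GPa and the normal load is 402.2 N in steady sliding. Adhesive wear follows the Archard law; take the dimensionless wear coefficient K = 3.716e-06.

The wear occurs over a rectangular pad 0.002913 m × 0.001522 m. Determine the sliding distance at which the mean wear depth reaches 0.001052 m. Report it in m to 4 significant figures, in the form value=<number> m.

value=3.005e+04 m

The computation carries full float precision. Shown intermediates are rounded, and one final rounding to 4 significant figures.
Hardness H = 9.628 GPa = 9.628e+09 Pa.
Contact area A = 0.002913 m × 0.001522 m = 4.434e-06 m².
Restated in SI base units: W = 402.2 N, H = 9.628e+09 Pa, K = 3.716e-06.
Volume at the limit: V_lim = h_lim·A = 0.001052 · 4.434e-06 = 4.664e-09 m³.
Inverting, life L = V_lim·H/(K·W) = 4.664e-09 · 9.628e+09 / (3.716e-06 · 402.2) = 3.005e+04 m.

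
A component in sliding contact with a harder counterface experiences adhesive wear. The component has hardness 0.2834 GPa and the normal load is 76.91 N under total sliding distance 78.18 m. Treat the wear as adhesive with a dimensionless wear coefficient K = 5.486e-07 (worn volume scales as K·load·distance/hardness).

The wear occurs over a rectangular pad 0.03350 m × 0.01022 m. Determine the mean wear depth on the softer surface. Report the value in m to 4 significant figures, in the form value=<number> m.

value=3.400e-08 m

All working math runs at full precision — intermediates are displayed rounded. Rounded once at the end: four significant figures.
Hardness H = 0.2834 GPa = 2.834e+08 Pa.
Contact area A = 0.03350 m × 0.01022 m = 3.424e-04 m².
Expressed in SI base units: W = 76.91 N, H = 2.834e+08 Pa, K = 5.486e-07.
Archard relation: V = K·W·L/H = 5.486e-07 · 76.91 · 78.18 / 2.834e+08 = 1.164e-11 m³.
Average depth h = V/A = 1.164e-11 / 3.424e-04 = 3.400e-08 m.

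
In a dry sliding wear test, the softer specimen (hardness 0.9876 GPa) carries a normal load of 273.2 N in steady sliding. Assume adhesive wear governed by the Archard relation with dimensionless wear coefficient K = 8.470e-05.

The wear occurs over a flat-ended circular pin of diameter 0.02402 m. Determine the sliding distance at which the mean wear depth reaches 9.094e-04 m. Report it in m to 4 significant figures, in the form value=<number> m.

value=1.759e+04 m

Intermediate values are printed rounded — all working math holds full precision; a single final rounding to 4 significant digits.
Hardness H = 0.9876 GPa = 9.876e+08 Pa.
Contact area A = π·d²/4 = π·(0.02402 m)²/4 = 4.531e-04 m².
In SI base units, W = 273.2 N, H = 9.876e+08 Pa, K = 8.470e-05.
Wearable volume V_lim = h_lim·A = 9.094e-04 · 4.531e-04 = 4.121e-07 m³.
So the life L = V_lim·H/(K·W) = 4.121e-07 · 9.876e+08 / (8.470e-05 · 273.2) = 1.759e+04 m.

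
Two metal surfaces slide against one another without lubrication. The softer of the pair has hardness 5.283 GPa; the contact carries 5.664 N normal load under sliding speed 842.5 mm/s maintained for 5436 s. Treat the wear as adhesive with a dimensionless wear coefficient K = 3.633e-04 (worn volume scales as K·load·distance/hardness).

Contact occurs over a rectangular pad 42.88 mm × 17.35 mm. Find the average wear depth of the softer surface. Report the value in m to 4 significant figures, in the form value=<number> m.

Intermediate values are printed rounded. The computation carries exact precision — rounded just once to four significant figures.
Sliding speed v = 842.5 mm/s = 0.8425 m/s. Distance covered L = v·t = 0.8425 m/s × 5436 s = 4580 m.
Hardness H = 5.283 GPa = 5.283e+09 Pa.
Pad sides 42.88 mm × 17.35 mm = 0.04288 m × 0.01735 m. Contact area A = 0.04288 m × 0.01735 m = 7.440e-04 m².
SI base units throughout: W = 5.664 N, H = 5.283e+09 Pa, K = 3.633e-04.
Archard relation: V = K·W·L/H = 3.633e-04 · 5.664 · 4580 / 5.283e+09 = 1.784e-09 m³.
Wear depth h = V/A = 1.784e-09 / 7.440e-04 = 2.398e-06 m.

value=2.398e-06 m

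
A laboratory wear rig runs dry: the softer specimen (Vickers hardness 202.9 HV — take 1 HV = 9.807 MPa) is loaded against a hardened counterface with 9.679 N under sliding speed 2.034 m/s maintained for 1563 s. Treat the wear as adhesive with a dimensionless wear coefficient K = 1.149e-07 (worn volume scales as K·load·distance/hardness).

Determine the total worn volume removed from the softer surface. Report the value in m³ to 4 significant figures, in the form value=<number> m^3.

value=1.777e-12 m^3

Shown intermediates are rounded — the computation carries exact precision — rounded once at the end, at four significant digits.
Distance L = v·t = 2.034 m/s × 1563 s = 3179 m.
Hardness H = 202.9 HV × 9.807 MPa/HV = 1990 MPa = 1.990e+09 Pa.
In SI base units, W = 9.679 N, H = 1.990e+09 Pa, K = 1.149e-07.
Archard relation: V = K·W·L/H = 1.149e-07 · 9.679 · 3179 / 1.990e+09 = 1.777e-12 m³.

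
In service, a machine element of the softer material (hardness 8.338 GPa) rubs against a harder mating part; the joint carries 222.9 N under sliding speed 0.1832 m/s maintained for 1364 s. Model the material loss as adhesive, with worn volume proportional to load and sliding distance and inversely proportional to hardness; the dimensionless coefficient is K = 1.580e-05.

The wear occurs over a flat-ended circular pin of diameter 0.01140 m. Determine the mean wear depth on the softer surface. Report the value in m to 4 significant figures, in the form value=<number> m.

Every step runs at full precision. The intermediates are shown rounded, and one final rounding to four significant figures.
Convert: Total distance L = v·t = 0.1832 m/s × 1364 s = 249.9 m.
Convert: Hardness H = 8.338 GPa = 8.338e+09 Pa.
Convert: Contact area A = π·d²/4 = π·(0.01140 m)²/4 = 1.021e-04 m².
Collected in SI base units: W = 222.9 N, H = 8.338e+09 Pa, K = 1.580e-05.
Apply Archard: V = K·W·L/H = 1.580e-05 · 222.9 · 249.9 / 8.338e+09 = 1.055e-10 m³.
Depth of wear h = V/A = 1.055e-10 / 1.021e-04 = 1.034e-06 m.

value=1.034e-06 m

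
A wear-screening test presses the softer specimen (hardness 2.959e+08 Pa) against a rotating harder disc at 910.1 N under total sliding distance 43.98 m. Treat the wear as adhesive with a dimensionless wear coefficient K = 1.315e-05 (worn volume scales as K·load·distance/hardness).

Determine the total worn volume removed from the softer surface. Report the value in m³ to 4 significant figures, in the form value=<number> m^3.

value=1.779e-09 m^3

All arithmetic carries exact precision. The intermediates are displayed rounded, and rounded once at the end, at four significant digits.
Collected in SI base units: W = 910.1 N, H = 2.959e+08 Pa, K = 1.315e-05.
Apply Archard: V = K·W·L/H = 1.315e-05 · 910.1 · 43.98 / 2.959e+08 = 1.779e-09 m³.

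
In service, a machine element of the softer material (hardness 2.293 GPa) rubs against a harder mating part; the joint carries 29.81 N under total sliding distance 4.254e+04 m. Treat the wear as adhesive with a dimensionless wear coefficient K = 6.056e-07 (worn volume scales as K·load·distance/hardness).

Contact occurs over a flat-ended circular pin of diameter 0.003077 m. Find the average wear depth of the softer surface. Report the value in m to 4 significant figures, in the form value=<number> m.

All arithmetic maintains full precision — the intermediates are shown rounded, and a lone final rounding: four significant figures.
Hardness H = 2.293 GPa = 2.293e+09 Pa.
Contact area A = π·d²/4 = π·(0.003077 m)²/4 = 7.436e-06 m².
Restated in SI base units: W = 29.81 N, H = 2.293e+09 Pa, K = 6.056e-07.
Wear volume V = K·W·L/H = 6.056e-07 · 29.81 · 4.254e+04 / 2.293e+09 = 3.349e-10 m³.
Depth h = V/A = 3.349e-10 / 7.436e-06 = 4.504e-05 m.

value=4.504e-05 m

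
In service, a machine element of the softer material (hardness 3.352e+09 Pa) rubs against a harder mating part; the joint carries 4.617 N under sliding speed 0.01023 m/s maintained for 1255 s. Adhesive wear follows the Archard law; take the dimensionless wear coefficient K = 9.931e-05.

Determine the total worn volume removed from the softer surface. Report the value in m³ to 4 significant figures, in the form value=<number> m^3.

value=1.756e-12 m^3

The computation keeps full precision — intermediates appear rounded; a single final rounding, at four significant digits.
Sliding distance L = v·t = 0.01023 m/s × 1255 s = 12.84 m.
In SI base units: W = 4.617 N, H = 3.352e+09 Pa, K = 9.931e-05.
Archard relation: V = K·W·L/H = 9.931e-05 · 4.617 · 12.84 / 3.352e+09 = 1.756e-12 m³.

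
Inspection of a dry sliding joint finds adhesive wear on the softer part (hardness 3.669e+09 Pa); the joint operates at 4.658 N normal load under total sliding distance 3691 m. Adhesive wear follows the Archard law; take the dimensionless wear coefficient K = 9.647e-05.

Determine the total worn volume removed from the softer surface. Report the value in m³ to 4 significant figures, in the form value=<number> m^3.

value=4.521e-10 m^3

The intermediates appear rounded; the algebra keeps exact precision, and rounded once at the end, at four significant figures.
Restated in SI base units: W = 4.658 N, H = 3.669e+09 Pa, K = 9.647e-05.
Archard relation: V = K·W·L/H = 9.647e-05 · 4.658 · 3691 / 3.669e+09 = 4.521e-10 m³.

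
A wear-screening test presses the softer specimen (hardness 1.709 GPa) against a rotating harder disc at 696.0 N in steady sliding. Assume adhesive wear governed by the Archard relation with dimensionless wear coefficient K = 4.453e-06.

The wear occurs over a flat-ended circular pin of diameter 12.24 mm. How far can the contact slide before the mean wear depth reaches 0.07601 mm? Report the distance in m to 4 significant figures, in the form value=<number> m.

value=4932 m

All arithmetic maintains full precision, and the intermediates appear rounded. Rounded once at the end to four significant figures.
Hardness H = 1.709 GPa = 1.709e+09 Pa.
Pin diameter d = 12.24 mm = 0.01224 m. Contact area A = π·d²/4 = π·(0.01224 m)²/4 = 1.177e-04 m².
Depth limit h_lim = 0.07601 mm = 7.601e-05 m.
Expressed in SI base units: W = 696.0 N, H = 1.709e+09 Pa, K = 4.453e-06.
Volume at the limit: V_lim = h_lim·A = 7.601e-05 · 1.177e-04 = 8.944e-09 m³.
Life L = V_lim·H/(K·W) = 8.944e-09 · 1.709e+09 / (4.453e-06 · 696.0) = 4932 m.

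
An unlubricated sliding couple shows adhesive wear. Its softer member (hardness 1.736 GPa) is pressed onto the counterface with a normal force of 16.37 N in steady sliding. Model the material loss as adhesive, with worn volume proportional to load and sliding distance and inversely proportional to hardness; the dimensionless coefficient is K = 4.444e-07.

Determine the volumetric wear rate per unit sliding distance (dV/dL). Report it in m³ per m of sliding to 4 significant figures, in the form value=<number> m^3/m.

value=4.191e-15 m^3/m

Intermediates are printed rounded — each operation holds exact precision; rounded once at the end, at 4 significant figures.
Hardness H = 1.736 GPa = 1.736e+09 Pa.
Expressed in SI base units: W = 16.37 N, H = 1.736e+09 Pa, K = 4.444e-07.
Rate of wear dV/dL = K·W/H — distance-free: 4.444e-07 · 16.37 / 1.736e+09 = 4.191e-15 m³/m.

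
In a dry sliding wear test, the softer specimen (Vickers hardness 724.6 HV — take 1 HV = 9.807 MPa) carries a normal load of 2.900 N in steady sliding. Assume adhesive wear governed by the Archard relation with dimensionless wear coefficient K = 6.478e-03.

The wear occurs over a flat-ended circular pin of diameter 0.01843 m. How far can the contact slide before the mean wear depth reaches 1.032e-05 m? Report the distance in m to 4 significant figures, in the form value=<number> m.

value=1041 m

The intermediates are shown rounded; all working math maintains exact precision — one last rounding, at four significant figures.
Hardness H = 724.6 HV × 9.807 MPa/HV = 7106 MPa = 7.106e+09 Pa.
Contact area A = π·d²/4 = π·(0.01843 m)²/4 = 2.668e-04 m².
SI base units throughout: W = 2.900 N, H = 7.106e+09 Pa, K = 6.478e-03.
Volume at the limit: V_lim = h_lim·A = 1.032e-05 · 2.668e-04 = 2.753e-09 m³.
Life L = V_lim·H/(K·W) = 2.753e-09 · 7.106e+09 / (6.478e-03 · 2.900) = 1041 m.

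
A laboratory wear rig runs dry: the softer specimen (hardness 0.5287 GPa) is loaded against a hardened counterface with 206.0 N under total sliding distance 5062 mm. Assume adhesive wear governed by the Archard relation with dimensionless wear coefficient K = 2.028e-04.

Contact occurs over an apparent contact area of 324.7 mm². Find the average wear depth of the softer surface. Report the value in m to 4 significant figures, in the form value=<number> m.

value=1.232e-06 m

Every step maintains full float precision, and shown intermediates are rounded. Rounded once at the end, at four significant figures.
Sliding distance L = 5062 mm = 5.062 m.
Hardness H = 0.5287 GPa = 5.287e+08 Pa.
Contact area A = 324.7 mm² = 3.247e-04 m².
In SI base units, W = 206.0 N, H = 5.287e+08 Pa, K = 2.028e-04.
Archard volume V = K·W·L/H = 2.028e-04 · 206.0 · 5.062 / 5.287e+08 = 4.000e-10 m³.
Depth h = V/A = 4.000e-10 / 3.247e-04 = 1.232e-06 m.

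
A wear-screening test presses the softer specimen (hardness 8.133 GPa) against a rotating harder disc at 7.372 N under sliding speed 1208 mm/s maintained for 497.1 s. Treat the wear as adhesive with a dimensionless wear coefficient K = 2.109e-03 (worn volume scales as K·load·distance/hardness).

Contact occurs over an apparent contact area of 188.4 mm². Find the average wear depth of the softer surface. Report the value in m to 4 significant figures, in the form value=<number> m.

Intermediates are shown rounded. The computation maintains full precision, and rounded once at the end to four significant figures.
Sliding speed v = 1208 mm/s = 1.208 m/s. Distance L = v·t = 1.208 m/s × 497.1 s = 600.5 m.
Hardness H = 8.133 GPa = 8.133e+09 Pa.
Contact area A = 188.4 mm² = 1.884e-04 m².
In SI base units, W = 7.372 N, H = 8.133e+09 Pa, K = 2.109e-03.
Volume removed: V = K·W·L/H = 2.109e-03 · 7.372 · 600.5 / 8.133e+09 = 1.148e-09 m³.
Wear depth h = V/A = 1.148e-09 / 1.884e-04 = 6.093e-06 m.

value=6.093e-06 m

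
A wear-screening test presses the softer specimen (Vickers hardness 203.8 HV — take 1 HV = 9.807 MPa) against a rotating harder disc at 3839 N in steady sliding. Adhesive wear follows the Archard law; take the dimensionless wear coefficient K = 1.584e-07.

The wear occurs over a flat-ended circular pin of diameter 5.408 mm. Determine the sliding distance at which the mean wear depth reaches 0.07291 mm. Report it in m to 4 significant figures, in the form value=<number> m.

The computation runs at exact precision — intermediate values are printed rounded — one last rounding to four significant figures.
Hardness H = 203.8 HV × 9.807 MPa/HV = 1999 MPa = 1.999e+09 Pa.
Pin diameter d = 5.408 mm = 0.005408 m. Contact area A = π·d²/4 = π·(0.005408 m)²/4 = 2.297e-05 m².
Depth limit h_lim = 0.07291 mm = 7.291e-05 m.
Working in SI base units: W = 3839 N, H = 1.999e+09 Pa, K = 1.584e-07.
Allowed volume V_lim = h_lim·A = 7.291e-05 · 2.297e-05 = 1.675e-09 m³.
Thus life L = V_lim·H/(K·W) = 1.675e-09 · 1.999e+09 / (1.584e-07 · 3839) = 5504 m.

value=5504 m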